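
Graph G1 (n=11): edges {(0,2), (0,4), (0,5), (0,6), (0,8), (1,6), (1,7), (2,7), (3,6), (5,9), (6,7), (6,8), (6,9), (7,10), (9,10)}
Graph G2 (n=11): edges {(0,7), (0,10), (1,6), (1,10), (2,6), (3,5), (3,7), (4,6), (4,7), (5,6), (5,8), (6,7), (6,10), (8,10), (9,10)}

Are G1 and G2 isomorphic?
Yes, isomorphic

The graphs are isomorphic.
One valid mapping φ: V(G1) → V(G2): 0→10, 1→4, 2→0, 3→2, 4→9, 5→8, 6→6, 7→7, 8→1, 9→5, 10→3

Verify φ preserves adjacency — for each edge of G1, its image is an edge of G2:
  (0,2) → (φ(0),φ(2)) = (0,10) ∈ E(G2) ✓
  (0,4) → (φ(0),φ(4)) = (9,10) ∈ E(G2) ✓
  (0,5) → (φ(0),φ(5)) = (8,10) ∈ E(G2) ✓
  (0,6) → (φ(0),φ(6)) = (6,10) ∈ E(G2) ✓
  (0,8) → (φ(0),φ(8)) = (1,10) ∈ E(G2) ✓
  (1,6) → (φ(1),φ(6)) = (4,6) ∈ E(G2) ✓
  (1,7) → (φ(1),φ(7)) = (4,7) ∈ E(G2) ✓
  (2,7) → (φ(2),φ(7)) = (0,7) ∈ E(G2) ✓
  (3,6) → (φ(3),φ(6)) = (2,6) ∈ E(G2) ✓
  (5,9) → (φ(5),φ(9)) = (5,8) ∈ E(G2) ✓
  (6,7) → (φ(6),φ(7)) = (6,7) ∈ E(G2) ✓
  (6,8) → (φ(6),φ(8)) = (1,6) ∈ E(G2) ✓
  (6,9) → (φ(6),φ(9)) = (5,6) ∈ E(G2) ✓
  (7,10) → (φ(7),φ(10)) = (3,7) ∈ E(G2) ✓
  (9,10) → (φ(9),φ(10)) = (3,5) ∈ E(G2) ✓
All 15 edges of G1 map to edges of G2, and |E(G1)| = |E(G2)| = 15, so φ is a bijection on edges as well as vertices. Hence G1 ≅ G2.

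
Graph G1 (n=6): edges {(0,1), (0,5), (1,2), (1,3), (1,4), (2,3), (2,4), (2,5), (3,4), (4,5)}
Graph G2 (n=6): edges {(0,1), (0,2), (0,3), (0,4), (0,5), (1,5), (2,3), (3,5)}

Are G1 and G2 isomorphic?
No, not isomorphic

The graphs are NOT isomorphic.

Counting triangles (3-cliques): G1 has 5, G2 has 3.
Triangle count is an isomorphism invariant, so differing triangle counts rule out isomorphism.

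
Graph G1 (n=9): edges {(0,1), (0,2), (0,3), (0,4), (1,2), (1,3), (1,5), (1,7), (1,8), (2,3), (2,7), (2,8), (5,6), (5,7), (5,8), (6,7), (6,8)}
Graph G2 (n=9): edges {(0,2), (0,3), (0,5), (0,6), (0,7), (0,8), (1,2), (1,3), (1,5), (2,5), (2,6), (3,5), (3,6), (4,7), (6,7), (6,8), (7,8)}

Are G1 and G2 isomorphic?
Yes, isomorphic

The graphs are isomorphic.
One valid mapping φ: V(G1) → V(G2): 0→7, 1→0, 2→6, 3→8, 4→4, 5→5, 6→1, 7→2, 8→3

Verify φ preserves adjacency — for each edge of G1, its image is an edge of G2:
  (0,1) → (φ(0),φ(1)) = (0,7) ∈ E(G2) ✓
  (0,2) → (φ(0),φ(2)) = (6,7) ∈ E(G2) ✓
  (0,3) → (φ(0),φ(3)) = (7,8) ∈ E(G2) ✓
  (0,4) → (φ(0),φ(4)) = (4,7) ∈ E(G2) ✓
  (1,2) → (φ(1),φ(2)) = (0,6) ∈ E(G2) ✓
  (1,3) → (φ(1),φ(3)) = (0,8) ∈ E(G2) ✓
  (1,5) → (φ(1),φ(5)) = (0,5) ∈ E(G2) ✓
  (1,7) → (φ(1),φ(7)) = (0,2) ∈ E(G2) ✓
  (1,8) → (φ(1),φ(8)) = (0,3) ∈ E(G2) ✓
  (2,3) → (φ(2),φ(3)) = (6,8) ∈ E(G2) ✓
  (2,7) → (φ(2),φ(7)) = (2,6) ∈ E(G2) ✓
  (2,8) → (φ(2),φ(8)) = (3,6) ∈ E(G2) ✓
  (5,6) → (φ(5),φ(6)) = (1,5) ∈ E(G2) ✓
  (5,7) → (φ(5),φ(7)) = (2,5) ∈ E(G2) ✓
  (5,8) → (φ(5),φ(8)) = (3,5) ∈ E(G2) ✓
  (6,7) → (φ(6),φ(7)) = (1,2) ∈ E(G2) ✓
  (6,8) → (φ(6),φ(8)) = (1,3) ∈ E(G2) ✓
All 17 edges of G1 map to edges of G2, and |E(G1)| = |E(G2)| = 17, so φ is a bijection on edges as well as vertices. Hence G1 ≅ G2.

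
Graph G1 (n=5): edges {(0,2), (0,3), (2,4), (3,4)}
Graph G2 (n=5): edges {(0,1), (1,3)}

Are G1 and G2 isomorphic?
No, not isomorphic

The graphs are NOT isomorphic.

Degrees in G1: deg(0)=2, deg(1)=0, deg(2)=2, deg(3)=2, deg(4)=2.
Sorted degree sequence of G1: [2, 2, 2, 2, 0].
Degrees in G2: deg(0)=1, deg(1)=2, deg(2)=0, deg(3)=1, deg(4)=0.
Sorted degree sequence of G2: [2, 1, 1, 0, 0].
The (sorted) degree sequence is an isomorphism invariant, so since G1 and G2 have different degree sequences they cannot be isomorphic.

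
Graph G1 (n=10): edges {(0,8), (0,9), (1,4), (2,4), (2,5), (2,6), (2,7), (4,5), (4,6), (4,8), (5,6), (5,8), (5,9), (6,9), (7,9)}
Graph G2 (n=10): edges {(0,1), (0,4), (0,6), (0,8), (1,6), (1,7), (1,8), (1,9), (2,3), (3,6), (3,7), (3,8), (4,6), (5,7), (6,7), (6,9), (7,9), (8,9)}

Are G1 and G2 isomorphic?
No, not isomorphic

The graphs are NOT isomorphic.

Degrees in G1: deg(0)=2, deg(1)=1, deg(2)=4, deg(3)=0, deg(4)=5, deg(5)=5, deg(6)=4, deg(7)=2, deg(8)=3, deg(9)=4.
Sorted degree sequence of G1: [5, 5, 4, 4, 4, 3, 2, 2, 1, 0].
Degrees in G2: deg(0)=4, deg(1)=5, deg(2)=1, deg(3)=4, deg(4)=2, deg(5)=1, deg(6)=6, deg(7)=5, deg(8)=4, deg(9)=4.
Sorted degree sequence of G2: [6, 5, 5, 4, 4, 4, 4, 2, 1, 1].
The (sorted) degree sequence is an isomorphism invariant, so since G1 and G2 have different degree sequences they cannot be isomorphic.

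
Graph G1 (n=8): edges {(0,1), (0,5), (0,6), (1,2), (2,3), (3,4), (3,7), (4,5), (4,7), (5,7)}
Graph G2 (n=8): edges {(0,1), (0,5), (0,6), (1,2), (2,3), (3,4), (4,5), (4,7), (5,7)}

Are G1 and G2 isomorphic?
No, not isomorphic

The graphs are NOT isomorphic.

Counting edges: G1 has 10 edge(s); G2 has 9 edge(s).
Edge count is an isomorphism invariant (a bijection on vertices induces a bijection on edges), so differing edge counts rule out isomorphism.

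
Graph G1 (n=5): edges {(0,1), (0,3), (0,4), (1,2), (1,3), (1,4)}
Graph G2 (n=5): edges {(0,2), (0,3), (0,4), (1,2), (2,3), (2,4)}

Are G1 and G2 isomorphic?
Yes, isomorphic

The graphs are isomorphic.
One valid mapping φ: V(G1) → V(G2): 0→0, 1→2, 2→1, 3→4, 4→3

Verify φ preserves adjacency — for each edge of G1, its image is an edge of G2:
  (0,1) → (φ(0),φ(1)) = (0,2) ∈ E(G2) ✓
  (0,3) → (φ(0),φ(3)) = (0,4) ∈ E(G2) ✓
  (0,4) → (φ(0),φ(4)) = (0,3) ∈ E(G2) ✓
  (1,2) → (φ(1),φ(2)) = (1,2) ∈ E(G2) ✓
  (1,3) → (φ(1),φ(3)) = (2,4) ∈ E(G2) ✓
  (1,4) → (φ(1),φ(4)) = (2,3) ∈ E(G2) ✓
All 6 edges of G1 map to edges of G2, and |E(G1)| = |E(G2)| = 6, so φ is a bijection on edges as well as vertices. Hence G1 ≅ G2.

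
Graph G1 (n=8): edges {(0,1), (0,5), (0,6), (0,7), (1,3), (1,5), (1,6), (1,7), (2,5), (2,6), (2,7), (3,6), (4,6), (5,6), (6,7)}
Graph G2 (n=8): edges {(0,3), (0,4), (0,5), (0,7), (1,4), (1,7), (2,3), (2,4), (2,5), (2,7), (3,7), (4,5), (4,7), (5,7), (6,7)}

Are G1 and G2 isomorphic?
Yes, isomorphic

The graphs are isomorphic.
One valid mapping φ: V(G1) → V(G2): 0→5, 1→4, 2→3, 3→1, 4→6, 5→2, 6→7, 7→0

Verify φ preserves adjacency — for each edge of G1, its image is an edge of G2:
  (0,1) → (φ(0),φ(1)) = (4,5) ∈ E(G2) ✓
  (0,5) → (φ(0),φ(5)) = (2,5) ∈ E(G2) ✓
  (0,6) → (φ(0),φ(6)) = (5,7) ∈ E(G2) ✓
  (0,7) → (φ(0),φ(7)) = (0,5) ∈ E(G2) ✓
  (1,3) → (φ(1),φ(3)) = (1,4) ∈ E(G2) ✓
  (1,5) → (φ(1),φ(5)) = (2,4) ∈ E(G2) ✓
  (1,6) → (φ(1),φ(6)) = (4,7) ∈ E(G2) ✓
  (1,7) → (φ(1),φ(7)) = (0,4) ∈ E(G2) ✓
  (2,5) → (φ(2),φ(5)) = (2,3) ∈ E(G2) ✓
  (2,6) → (φ(2),φ(6)) = (3,7) ∈ E(G2) ✓
  (2,7) → (φ(2),φ(7)) = (0,3) ∈ E(G2) ✓
  (3,6) → (φ(3),φ(6)) = (1,7) ∈ E(G2) ✓
  (4,6) → (φ(4),φ(6)) = (6,7) ∈ E(G2) ✓
  (5,6) → (φ(5),φ(6)) = (2,7) ∈ E(G2) ✓
  (6,7) → (φ(6),φ(7)) = (0,7) ∈ E(G2) ✓
All 15 edges of G1 map to edges of G2, and |E(G1)| = |E(G2)| = 15, so φ is a bijection on edges as well as vertices. Hence G1 ≅ G2.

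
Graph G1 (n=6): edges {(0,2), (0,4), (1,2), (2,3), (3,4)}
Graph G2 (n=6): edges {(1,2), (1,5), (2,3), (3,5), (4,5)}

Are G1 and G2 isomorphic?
Yes, isomorphic

The graphs are isomorphic.
One valid mapping φ: V(G1) → V(G2): 0→1, 1→4, 2→5, 3→3, 4→2, 5→0

Verify φ preserves adjacency — for each edge of G1, its image is an edge of G2:
  (0,2) → (φ(0),φ(2)) = (1,5) ∈ E(G2) ✓
  (0,4) → (φ(0),φ(4)) = (1,2) ∈ E(G2) ✓
  (1,2) → (φ(1),φ(2)) = (4,5) ∈ E(G2) ✓
  (2,3) → (φ(2),φ(3)) = (3,5) ∈ E(G2) ✓
  (3,4) → (φ(3),φ(4)) = (2,3) ∈ E(G2) ✓
All 5 edges of G1 map to edges of G2, and |E(G1)| = |E(G2)| = 5, so φ is a bijection on edges as well as vertices. Hence G1 ≅ G2.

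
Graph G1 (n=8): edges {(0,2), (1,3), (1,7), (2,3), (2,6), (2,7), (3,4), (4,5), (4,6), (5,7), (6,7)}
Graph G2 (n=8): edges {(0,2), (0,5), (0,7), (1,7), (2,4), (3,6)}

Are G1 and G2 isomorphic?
No, not isomorphic

The graphs are NOT isomorphic.

Connected components of G1: 1 component(s) with vertex sets [[0, 1, 2, 3, 4, 5, 6, 7]], sizes [8].
Connected components of G2: 2 component(s) with vertex sets [[3, 6], [0, 1, 2, 4, 5, 7]], sizes [2, 6].
The number of connected components (and the multiset of component sizes) is an isomorphism invariant — an isomorphism maps each component of G1 bijectively onto a component of G2. Since G1 has 1 component(s) and G2 has 2, they cannot be isomorphic.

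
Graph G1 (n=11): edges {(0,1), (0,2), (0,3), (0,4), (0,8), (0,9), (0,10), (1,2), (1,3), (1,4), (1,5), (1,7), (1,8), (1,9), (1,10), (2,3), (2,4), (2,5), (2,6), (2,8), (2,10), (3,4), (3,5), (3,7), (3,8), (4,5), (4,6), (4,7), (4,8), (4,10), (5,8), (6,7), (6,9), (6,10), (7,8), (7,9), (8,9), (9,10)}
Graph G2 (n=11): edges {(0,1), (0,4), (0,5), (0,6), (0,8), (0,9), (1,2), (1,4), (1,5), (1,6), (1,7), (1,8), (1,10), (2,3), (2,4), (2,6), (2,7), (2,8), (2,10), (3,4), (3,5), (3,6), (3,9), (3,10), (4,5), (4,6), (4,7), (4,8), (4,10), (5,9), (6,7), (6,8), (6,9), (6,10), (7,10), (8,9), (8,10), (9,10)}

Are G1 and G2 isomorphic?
Yes, isomorphic

The graphs are isomorphic.
One valid mapping φ: V(G1) → V(G2): 0→8, 1→6, 2→1, 3→2, 4→4, 5→7, 6→5, 7→3, 8→10, 9→9, 10→0

Verify φ preserves adjacency — for each edge of G1, its image is an edge of G2:
  (0,1) → (φ(0),φ(1)) = (6,8) ∈ E(G2) ✓
  (0,2) → (φ(0),φ(2)) = (1,8) ∈ E(G2) ✓
  (0,3) → (φ(0),φ(3)) = (2,8) ∈ E(G2) ✓
  (0,4) → (φ(0),φ(4)) = (4,8) ∈ E(G2) ✓
  (0,8) → (φ(0),φ(8)) = (8,10) ∈ E(G2) ✓
  (0,9) → (φ(0),φ(9)) = (8,9) ∈ E(G2) ✓
  (0,10) → (φ(0),φ(10)) = (0,8) ∈ E(G2) ✓
  (1,2) → (φ(1),φ(2)) = (1,6) ∈ E(G2) ✓
  (1,3) → (φ(1),φ(3)) = (2,6) ∈ E(G2) ✓
  (1,4) → (φ(1),φ(4)) = (4,6) ∈ E(G2) ✓
  (1,5) → (φ(1),φ(5)) = (6,7) ∈ E(G2) ✓
  (1,7) → (φ(1),φ(7)) = (3,6) ∈ E(G2) ✓
  (1,8) → (φ(1),φ(8)) = (6,10) ∈ E(G2) ✓
  (1,9) → (φ(1),φ(9)) = (6,9) ∈ E(G2) ✓
  (1,10) → (φ(1),φ(10)) = (0,6) ∈ E(G2) ✓
  (2,3) → (φ(2),φ(3)) = (1,2) ∈ E(G2) ✓
  (2,4) → (φ(2),φ(4)) = (1,4) ∈ E(G2) ✓
  (2,5) → (φ(2),φ(5)) = (1,7) ∈ E(G2) ✓
  (2,6) → (φ(2),φ(6)) = (1,5) ∈ E(G2) ✓
  (2,8) → (φ(2),φ(8)) = (1,10) ∈ E(G2) ✓
  (2,10) → (φ(2),φ(10)) = (0,1) ∈ E(G2) ✓
  (3,4) → (φ(3),φ(4)) = (2,4) ∈ E(G2) ✓
  (3,5) → (φ(3),φ(5)) = (2,7) ∈ E(G2) ✓
  (3,7) → (φ(3),φ(7)) = (2,3) ∈ E(G2) ✓
  (3,8) → (φ(3),φ(8)) = (2,10) ∈ E(G2) ✓
  (4,5) → (φ(4),φ(5)) = (4,7) ∈ E(G2) ✓
  (4,6) → (φ(4),φ(6)) = (4,5) ∈ E(G2) ✓
  (4,7) → (φ(4),φ(7)) = (3,4) ∈ E(G2) ✓
  (4,8) → (φ(4),φ(8)) = (4,10) ∈ E(G2) ✓
  (4,10) → (φ(4),φ(10)) = (0,4) ∈ E(G2) ✓
  (5,8) → (φ(5),φ(8)) = (7,10) ∈ E(G2) ✓
  (6,7) → (φ(6),φ(7)) = (3,5) ∈ E(G2) ✓
  (6,9) → (φ(6),φ(9)) = (5,9) ∈ E(G2) ✓
  (6,10) → (φ(6),φ(10)) = (0,5) ∈ E(G2) ✓
  (7,8) → (φ(7),φ(8)) = (3,10) ∈ E(G2) ✓
  (7,9) → (φ(7),φ(9)) = (3,9) ∈ E(G2) ✓
  (8,9) → (φ(8),φ(9)) = (9,10) ∈ E(G2) ✓
  (9,10) → (φ(9),φ(10)) = (0,9) ∈ E(G2) ✓
All 38 edges of G1 map to edges of G2, and |E(G1)| = |E(G2)| = 38, so φ is a bijection on edges as well as vertices. Hence G1 ≅ G2.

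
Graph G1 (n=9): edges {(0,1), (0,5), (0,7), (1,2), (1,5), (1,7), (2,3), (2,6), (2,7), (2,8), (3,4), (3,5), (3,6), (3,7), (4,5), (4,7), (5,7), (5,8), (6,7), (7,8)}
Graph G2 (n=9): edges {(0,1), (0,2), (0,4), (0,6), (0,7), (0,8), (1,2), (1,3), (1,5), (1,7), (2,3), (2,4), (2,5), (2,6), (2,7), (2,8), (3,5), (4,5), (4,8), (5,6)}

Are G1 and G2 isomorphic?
Yes, isomorphic

The graphs are isomorphic.
One valid mapping φ: V(G1) → V(G2): 0→8, 1→4, 2→5, 3→1, 4→7, 5→0, 6→3, 7→2, 8→6

Verify φ preserves adjacency — for each edge of G1, its image is an edge of G2:
  (0,1) → (φ(0),φ(1)) = (4,8) ∈ E(G2) ✓
  (0,5) → (φ(0),φ(5)) = (0,8) ∈ E(G2) ✓
  (0,7) → (φ(0),φ(7)) = (2,8) ∈ E(G2) ✓
  (1,2) → (φ(1),φ(2)) = (4,5) ∈ E(G2) ✓
  (1,5) → (φ(1),φ(5)) = (0,4) ∈ E(G2) ✓
  (1,7) → (φ(1),φ(7)) = (2,4) ∈ E(G2) ✓
  (2,3) → (φ(2),φ(3)) = (1,5) ∈ E(G2) ✓
  (2,6) → (φ(2),φ(6)) = (3,5) ∈ E(G2) ✓
  (2,7) → (φ(2),φ(7)) = (2,5) ∈ E(G2) ✓
  (2,8) → (φ(2),φ(8)) = (5,6) ∈ E(G2) ✓
  (3,4) → (φ(3),φ(4)) = (1,7) ∈ E(G2) ✓
  (3,5) → (φ(3),φ(5)) = (0,1) ∈ E(G2) ✓
  (3,6) → (φ(3),φ(6)) = (1,3) ∈ E(G2) ✓
  (3,7) → (φ(3),φ(7)) = (1,2) ∈ E(G2) ✓
  (4,5) → (φ(4),φ(5)) = (0,7) ∈ E(G2) ✓
  (4,7) → (φ(4),φ(7)) = (2,7) ∈ E(G2) ✓
  (5,7) → (φ(5),φ(7)) = (0,2) ∈ E(G2) ✓
  (5,8) → (φ(5),φ(8)) = (0,6) ∈ E(G2) ✓
  (6,7) → (φ(6),φ(7)) = (2,3) ∈ E(G2) ✓
  (7,8) → (φ(7),φ(8)) = (2,6) ∈ E(G2) ✓
All 20 edges of G1 map to edges of G2, and |E(G1)| = |E(G2)| = 20, so φ is a bijection on edges as well as vertices. Hence G1 ≅ G2.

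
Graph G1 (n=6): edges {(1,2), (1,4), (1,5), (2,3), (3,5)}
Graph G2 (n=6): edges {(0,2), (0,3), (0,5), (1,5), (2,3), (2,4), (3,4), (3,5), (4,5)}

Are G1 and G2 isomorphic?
No, not isomorphic

The graphs are NOT isomorphic.

Counting triangles (3-cliques): G1 has 0, G2 has 4.
Triangle count is an isomorphism invariant, so differing triangle counts rule out isomorphism.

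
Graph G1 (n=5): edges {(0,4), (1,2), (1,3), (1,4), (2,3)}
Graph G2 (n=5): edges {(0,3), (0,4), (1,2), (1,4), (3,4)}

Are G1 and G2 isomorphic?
Yes, isomorphic

The graphs are isomorphic.
One valid mapping φ: V(G1) → V(G2): 0→2, 1→4, 2→3, 3→0, 4→1

Verify φ preserves adjacency — for each edge of G1, its image is an edge of G2:
  (0,4) → (φ(0),φ(4)) = (1,2) ∈ E(G2) ✓
  (1,2) → (φ(1),φ(2)) = (3,4) ∈ E(G2) ✓
  (1,3) → (φ(1),φ(3)) = (0,4) ∈ E(G2) ✓
  (1,4) → (φ(1),φ(4)) = (1,4) ∈ E(G2) ✓
  (2,3) → (φ(2),φ(3)) = (0,3) ∈ E(G2) ✓
All 5 edges of G1 map to edges of G2, and |E(G1)| = |E(G2)| = 5, so φ is a bijection on edges as well as vertices. Hence G1 ≅ G2.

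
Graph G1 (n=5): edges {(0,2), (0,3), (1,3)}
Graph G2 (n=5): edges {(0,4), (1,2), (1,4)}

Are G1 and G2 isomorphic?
Yes, isomorphic

The graphs are isomorphic.
One valid mapping φ: V(G1) → V(G2): 0→1, 1→0, 2→2, 3→4, 4→3

Verify φ preserves adjacency — for each edge of G1, its image is an edge of G2:
  (0,2) → (φ(0),φ(2)) = (1,2) ∈ E(G2) ✓
  (0,3) → (φ(0),φ(3)) = (1,4) ∈ E(G2) ✓
  (1,3) → (φ(1),φ(3)) = (0,4) ∈ E(G2) ✓
All 3 edges of G1 map to edges of G2, and |E(G1)| = |E(G2)| = 3, so φ is a bijection on edges as well as vertices. Hence G1 ≅ G2.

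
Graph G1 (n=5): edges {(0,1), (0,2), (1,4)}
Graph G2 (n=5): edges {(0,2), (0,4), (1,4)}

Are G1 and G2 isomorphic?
Yes, isomorphic

The graphs are isomorphic.
One valid mapping φ: V(G1) → V(G2): 0→4, 1→0, 2→1, 3→3, 4→2

Verify φ preserves adjacency — for each edge of G1, its image is an edge of G2:
  (0,1) → (φ(0),φ(1)) = (0,4) ∈ E(G2) ✓
  (0,2) → (φ(0),φ(2)) = (1,4) ∈ E(G2) ✓
  (1,4) → (φ(1),φ(4)) = (0,2) ∈ E(G2) ✓
All 3 edges of G1 map to edges of G2, and |E(G1)| = |E(G2)| = 3, so φ is a bijection on edges as well as vertices. Hence G1 ≅ G2.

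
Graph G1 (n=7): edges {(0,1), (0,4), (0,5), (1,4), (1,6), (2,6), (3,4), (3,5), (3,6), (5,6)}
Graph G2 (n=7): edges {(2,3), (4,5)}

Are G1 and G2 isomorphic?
No, not isomorphic

The graphs are NOT isomorphic.

Connected components of G1: 1 component(s) with vertex sets [[0, 1, 2, 3, 4, 5, 6]], sizes [7].
Connected components of G2: 5 component(s) with vertex sets [[0], [1], [6], [2, 3], [4, 5]], sizes [1, 1, 1, 2, 2].
The number of connected components (and the multiset of component sizes) is an isomorphism invariant — an isomorphism maps each component of G1 bijectively onto a component of G2. Since G1 has 1 component(s) and G2 has 5, they cannot be isomorphic.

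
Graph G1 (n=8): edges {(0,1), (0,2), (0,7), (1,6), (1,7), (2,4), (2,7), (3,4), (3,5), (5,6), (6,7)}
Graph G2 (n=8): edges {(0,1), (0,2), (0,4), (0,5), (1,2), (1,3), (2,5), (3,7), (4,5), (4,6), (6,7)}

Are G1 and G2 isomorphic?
Yes, isomorphic

The graphs are isomorphic.
One valid mapping φ: V(G1) → V(G2): 0→5, 1→2, 2→4, 3→7, 4→6, 5→3, 6→1, 7→0

Verify φ preserves adjacency — for each edge of G1, its image is an edge of G2:
  (0,1) → (φ(0),φ(1)) = (2,5) ∈ E(G2) ✓
  (0,2) → (φ(0),φ(2)) = (4,5) ∈ E(G2) ✓
  (0,7) → (φ(0),φ(7)) = (0,5) ∈ E(G2) ✓
  (1,6) → (φ(1),φ(6)) = (1,2) ∈ E(G2) ✓
  (1,7) → (φ(1),φ(7)) = (0,2) ∈ E(G2) ✓
  (2,4) → (φ(2),φ(4)) = (4,6) ∈ E(G2) ✓
  (2,7) → (φ(2),φ(7)) = (0,4) ∈ E(G2) ✓
  (3,4) → (φ(3),φ(4)) = (6,7) ∈ E(G2) ✓
  (3,5) → (φ(3),φ(5)) = (3,7) ∈ E(G2) ✓
  (5,6) → (φ(5),φ(6)) = (1,3) ∈ E(G2) ✓
  (6,7) → (φ(6),φ(7)) = (0,1) ∈ E(G2) ✓
All 11 edges of G1 map to edges of G2, and |E(G1)| = |E(G2)| = 11, so φ is a bijection on edges as well as vertices. Hence G1 ≅ G2.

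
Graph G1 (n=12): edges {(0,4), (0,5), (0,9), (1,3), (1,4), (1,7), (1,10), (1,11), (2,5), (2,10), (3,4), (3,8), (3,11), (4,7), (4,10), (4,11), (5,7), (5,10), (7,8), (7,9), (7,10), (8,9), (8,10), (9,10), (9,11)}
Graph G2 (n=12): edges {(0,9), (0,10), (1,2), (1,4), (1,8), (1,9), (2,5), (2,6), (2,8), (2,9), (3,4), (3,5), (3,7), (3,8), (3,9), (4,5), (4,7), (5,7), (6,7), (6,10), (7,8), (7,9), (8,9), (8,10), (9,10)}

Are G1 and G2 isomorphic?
Yes, isomorphic

The graphs are isomorphic.
One valid mapping φ: V(G1) → V(G2): 0→6, 1→3, 2→0, 3→4, 4→7, 5→10, 6→11, 7→8, 8→1, 9→2, 10→9, 11→5

Verify φ preserves adjacency — for each edge of G1, its image is an edge of G2:
  (0,4) → (φ(0),φ(4)) = (6,7) ∈ E(G2) ✓
  (0,5) → (φ(0),φ(5)) = (6,10) ∈ E(G2) ✓
  (0,9) → (φ(0),φ(9)) = (2,6) ∈ E(G2) ✓
  (1,3) → (φ(1),φ(3)) = (3,4) ∈ E(G2) ✓
  (1,4) → (φ(1),φ(4)) = (3,7) ∈ E(G2) ✓
  (1,7) → (φ(1),φ(7)) = (3,8) ∈ E(G2) ✓
  (1,10) → (φ(1),φ(10)) = (3,9) ∈ E(G2) ✓
  (1,11) → (φ(1),φ(11)) = (3,5) ∈ E(G2) ✓
  (2,5) → (φ(2),φ(5)) = (0,10) ∈ E(G2) ✓
  (2,10) → (φ(2),φ(10)) = (0,9) ∈ E(G2) ✓
  (3,4) → (φ(3),φ(4)) = (4,7) ∈ E(G2) ✓
  (3,8) → (φ(3),φ(8)) = (1,4) ∈ E(G2) ✓
  (3,11) → (φ(3),φ(11)) = (4,5) ∈ E(G2) ✓
  (4,7) → (φ(4),φ(7)) = (7,8) ∈ E(G2) ✓
  (4,10) → (φ(4),φ(10)) = (7,9) ∈ E(G2) ✓
  (4,11) → (φ(4),φ(11)) = (5,7) ∈ E(G2) ✓
  (5,7) → (φ(5),φ(7)) = (8,10) ∈ E(G2) ✓
  (5,10) → (φ(5),φ(10)) = (9,10) ∈ E(G2) ✓
  (7,8) → (φ(7),φ(8)) = (1,8) ∈ E(G2) ✓
  (7,9) → (φ(7),φ(9)) = (2,8) ∈ E(G2) ✓
  (7,10) → (φ(7),φ(10)) = (8,9) ∈ E(G2) ✓
  (8,9) → (φ(8),φ(9)) = (1,2) ∈ E(G2) ✓
  (8,10) → (φ(8),φ(10)) = (1,9) ∈ E(G2) ✓
  (9,10) → (φ(9),φ(10)) = (2,9) ∈ E(G2) ✓
  (9,11) → (φ(9),φ(11)) = (2,5) ∈ E(G2) ✓
All 25 edges of G1 map to edges of G2, and |E(G1)| = |E(G2)| = 25, so φ is a bijection on edges as well as vertices. Hence G1 ≅ G2.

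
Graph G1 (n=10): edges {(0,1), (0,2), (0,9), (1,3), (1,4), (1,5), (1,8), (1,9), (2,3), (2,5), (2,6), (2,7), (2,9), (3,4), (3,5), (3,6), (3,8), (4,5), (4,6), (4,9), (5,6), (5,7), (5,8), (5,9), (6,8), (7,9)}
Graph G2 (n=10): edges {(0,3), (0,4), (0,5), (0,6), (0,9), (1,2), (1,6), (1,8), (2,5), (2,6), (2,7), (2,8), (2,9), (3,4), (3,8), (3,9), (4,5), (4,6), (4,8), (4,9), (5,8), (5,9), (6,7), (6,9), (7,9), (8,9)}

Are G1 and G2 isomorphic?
Yes, isomorphic

The graphs are isomorphic.
One valid mapping φ: V(G1) → V(G2): 0→1, 1→8, 2→6, 3→4, 4→5, 5→9, 6→0, 7→7, 8→3, 9→2

Verify φ preserves adjacency — for each edge of G1, its image is an edge of G2:
  (0,1) → (φ(0),φ(1)) = (1,8) ∈ E(G2) ✓
  (0,2) → (φ(0),φ(2)) = (1,6) ∈ E(G2) ✓
  (0,9) → (φ(0),φ(9)) = (1,2) ∈ E(G2) ✓
  (1,3) → (φ(1),φ(3)) = (4,8) ∈ E(G2) ✓
  (1,4) → (φ(1),φ(4)) = (5,8) ∈ E(G2) ✓
  (1,5) → (φ(1),φ(5)) = (8,9) ∈ E(G2) ✓
  (1,8) → (φ(1),φ(8)) = (3,8) ∈ E(G2) ✓
  (1,9) → (φ(1),φ(9)) = (2,8) ∈ E(G2) ✓
  (2,3) → (φ(2),φ(3)) = (4,6) ∈ E(G2) ✓
  (2,5) → (φ(2),φ(5)) = (6,9) ∈ E(G2) ✓
  (2,6) → (φ(2),φ(6)) = (0,6) ∈ E(G2) ✓
  (2,7) → (φ(2),φ(7)) = (6,7) ∈ E(G2) ✓
  (2,9) → (φ(2),φ(9)) = (2,6) ∈ E(G2) ✓
  (3,4) → (φ(3),φ(4)) = (4,5) ∈ E(G2) ✓
  (3,5) → (φ(3),φ(5)) = (4,9) ∈ E(G2) ✓
  (3,6) → (φ(3),φ(6)) = (0,4) ∈ E(G2) ✓
  (3,8) → (φ(3),φ(8)) = (3,4) ∈ E(G2) ✓
  (4,5) → (φ(4),φ(5)) = (5,9) ∈ E(G2) ✓
  (4,6) → (φ(4),φ(6)) = (0,5) ∈ E(G2) ✓
  (4,9) → (φ(4),φ(9)) = (2,5) ∈ E(G2) ✓
  (5,6) → (φ(5),φ(6)) = (0,9) ∈ E(G2) ✓
  (5,7) → (φ(5),φ(7)) = (7,9) ∈ E(G2) ✓
  (5,8) → (φ(5),φ(8)) = (3,9) ∈ E(G2) ✓
  (5,9) → (φ(5),φ(9)) = (2,9) ∈ E(G2) ✓
  (6,8) → (φ(6),φ(8)) = (0,3) ∈ E(G2) ✓
  (7,9) → (φ(7),φ(9)) = (2,7) ∈ E(G2) ✓
All 26 edges of G1 map to edges of G2, and |E(G1)| = |E(G2)| = 26, so φ is a bijection on edges as well as vertices. Hence G1 ≅ G2.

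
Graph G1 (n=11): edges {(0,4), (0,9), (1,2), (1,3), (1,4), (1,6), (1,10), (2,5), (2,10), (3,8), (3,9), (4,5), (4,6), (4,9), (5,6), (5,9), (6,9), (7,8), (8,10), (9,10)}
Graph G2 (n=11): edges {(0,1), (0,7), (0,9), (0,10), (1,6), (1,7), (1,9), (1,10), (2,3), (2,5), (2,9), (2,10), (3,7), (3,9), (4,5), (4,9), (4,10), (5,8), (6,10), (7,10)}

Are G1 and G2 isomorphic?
Yes, isomorphic

The graphs are isomorphic.
One valid mapping φ: V(G1) → V(G2): 0→6, 1→9, 2→3, 3→4, 4→1, 5→7, 6→0, 7→8, 8→5, 9→10, 10→2

Verify φ preserves adjacency — for each edge of G1, its image is an edge of G2:
  (0,4) → (φ(0),φ(4)) = (1,6) ∈ E(G2) ✓
  (0,9) → (φ(0),φ(9)) = (6,10) ∈ E(G2) ✓
  (1,2) → (φ(1),φ(2)) = (3,9) ∈ E(G2) ✓
  (1,3) → (φ(1),φ(3)) = (4,9) ∈ E(G2) ✓
  (1,4) → (φ(1),φ(4)) = (1,9) ∈ E(G2) ✓
  (1,6) → (φ(1),φ(6)) = (0,9) ∈ E(G2) ✓
  (1,10) → (φ(1),φ(10)) = (2,9) ∈ E(G2) ✓
  (2,5) → (φ(2),φ(5)) = (3,7) ∈ E(G2) ✓
  (2,10) → (φ(2),φ(10)) = (2,3) ∈ E(G2) ✓
  (3,8) → (φ(3),φ(8)) = (4,5) ∈ E(G2) ✓
  (3,9) → (φ(3),φ(9)) = (4,10) ∈ E(G2) ✓
  (4,5) → (φ(4),φ(5)) = (1,7) ∈ E(G2) ✓
  (4,6) → (φ(4),φ(6)) = (0,1) ∈ E(G2) ✓
  (4,9) → (φ(4),φ(9)) = (1,10) ∈ E(G2) ✓
  (5,6) → (φ(5),φ(6)) = (0,7) ∈ E(G2) ✓
  (5,9) → (φ(5),φ(9)) = (7,10) ∈ E(G2) ✓
  (6,9) → (φ(6),φ(9)) = (0,10) ∈ E(G2) ✓
  (7,8) → (φ(7),φ(8)) = (5,8) ∈ E(G2) ✓
  (8,10) → (φ(8),φ(10)) = (2,5) ∈ E(G2) ✓
  (9,10) → (φ(9),φ(10)) = (2,10) ∈ E(G2) ✓
All 20 edges of G1 map to edges of G2, and |E(G1)| = |E(G2)| = 20, so φ is a bijection on edges as well as vertices. Hence G1 ≅ G2.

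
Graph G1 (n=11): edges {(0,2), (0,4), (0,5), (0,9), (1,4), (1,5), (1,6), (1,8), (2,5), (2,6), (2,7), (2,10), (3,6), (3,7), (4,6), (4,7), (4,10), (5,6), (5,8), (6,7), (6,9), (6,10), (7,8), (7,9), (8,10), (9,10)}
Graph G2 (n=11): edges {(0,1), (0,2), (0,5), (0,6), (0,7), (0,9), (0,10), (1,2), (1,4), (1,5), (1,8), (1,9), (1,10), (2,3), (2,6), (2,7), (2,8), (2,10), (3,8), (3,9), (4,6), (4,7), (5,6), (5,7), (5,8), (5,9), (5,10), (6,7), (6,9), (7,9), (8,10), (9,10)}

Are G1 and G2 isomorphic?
No, not isomorphic

The graphs are NOT isomorphic.

Counting triangles (3-cliques): G1 has 12, G2 has 32.
Triangle count is an isomorphism invariant, so differing triangle counts rule out isomorphism.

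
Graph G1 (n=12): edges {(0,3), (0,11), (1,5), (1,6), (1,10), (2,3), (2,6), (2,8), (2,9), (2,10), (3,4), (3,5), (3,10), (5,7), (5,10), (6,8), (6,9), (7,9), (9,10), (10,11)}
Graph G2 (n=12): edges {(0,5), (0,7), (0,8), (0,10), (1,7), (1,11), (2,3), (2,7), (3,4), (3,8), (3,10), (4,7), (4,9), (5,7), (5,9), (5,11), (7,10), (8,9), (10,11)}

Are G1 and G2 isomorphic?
No, not isomorphic

The graphs are NOT isomorphic.

Connected components of G1: 1 component(s) with vertex sets [[0, 1, 2, 3, 4, 5, 6, 7, 8, 9, 10, 11]], sizes [12].
Connected components of G2: 2 component(s) with vertex sets [[6], [0, 1, 2, 3, 4, 5, 7, 8, 9, 10, 11]], sizes [1, 11].
The number of connected components (and the multiset of component sizes) is an isomorphism invariant — an isomorphism maps each component of G1 bijectively onto a component of G2. Since G1 has 1 component(s) and G2 has 2, they cannot be isomorphic.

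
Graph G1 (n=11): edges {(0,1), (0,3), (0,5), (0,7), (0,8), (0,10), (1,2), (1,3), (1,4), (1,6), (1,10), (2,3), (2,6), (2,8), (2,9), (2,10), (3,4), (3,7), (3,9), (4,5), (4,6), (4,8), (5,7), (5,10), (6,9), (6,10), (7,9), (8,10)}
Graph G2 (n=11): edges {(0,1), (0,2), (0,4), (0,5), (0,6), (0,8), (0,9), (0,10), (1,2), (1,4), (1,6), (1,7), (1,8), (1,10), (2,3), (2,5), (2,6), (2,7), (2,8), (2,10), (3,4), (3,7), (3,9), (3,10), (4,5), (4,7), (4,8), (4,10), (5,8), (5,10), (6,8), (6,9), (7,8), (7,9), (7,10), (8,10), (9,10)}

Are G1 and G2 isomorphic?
No, not isomorphic

The graphs are NOT isomorphic.

Counting triangles (3-cliques): G1 has 17, G2 has 50.
Triangle count is an isomorphism invariant, so differing triangle counts rule out isomorphism.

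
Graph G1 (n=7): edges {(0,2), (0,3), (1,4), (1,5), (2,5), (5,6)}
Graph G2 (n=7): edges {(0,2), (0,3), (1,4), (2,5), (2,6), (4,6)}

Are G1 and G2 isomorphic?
Yes, isomorphic

The graphs are isomorphic.
One valid mapping φ: V(G1) → V(G2): 0→4, 1→0, 2→6, 3→1, 4→3, 5→2, 6→5

Verify φ preserves adjacency — for each edge of G1, its image is an edge of G2:
  (0,2) → (φ(0),φ(2)) = (4,6) ∈ E(G2) ✓
  (0,3) → (φ(0),φ(3)) = (1,4) ∈ E(G2) ✓
  (1,4) → (φ(1),φ(4)) = (0,3) ∈ E(G2) ✓
  (1,5) → (φ(1),φ(5)) = (0,2) ∈ E(G2) ✓
  (2,5) → (φ(2),φ(5)) = (2,6) ∈ E(G2) ✓
  (5,6) → (φ(5),φ(6)) = (2,5) ∈ E(G2) ✓
All 6 edges of G1 map to edges of G2, and |E(G1)| = |E(G2)| = 6, so φ is a bijection on edges as well as vertices. Hence G1 ≅ G2.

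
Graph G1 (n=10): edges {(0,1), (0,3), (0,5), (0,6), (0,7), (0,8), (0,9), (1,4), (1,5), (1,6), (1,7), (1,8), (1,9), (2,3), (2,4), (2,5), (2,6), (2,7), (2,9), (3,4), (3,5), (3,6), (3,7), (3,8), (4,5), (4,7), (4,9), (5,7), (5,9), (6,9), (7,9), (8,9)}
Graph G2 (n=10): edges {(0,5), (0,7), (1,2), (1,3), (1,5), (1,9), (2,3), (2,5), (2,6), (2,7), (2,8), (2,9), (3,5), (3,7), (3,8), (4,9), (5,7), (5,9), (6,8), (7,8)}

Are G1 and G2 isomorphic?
No, not isomorphic

The graphs are NOT isomorphic.

Degrees in G1: deg(0)=7, deg(1)=7, deg(2)=6, deg(3)=7, deg(4)=6, deg(5)=7, deg(6)=5, deg(7)=7, deg(8)=4, deg(9)=8.
Sorted degree sequence of G1: [8, 7, 7, 7, 7, 7, 6, 6, 5, 4].
Degrees in G2: deg(0)=2, deg(1)=4, deg(2)=7, deg(3)=5, deg(4)=1, deg(5)=6, deg(6)=2, deg(7)=5, deg(8)=4, deg(9)=4.
Sorted degree sequence of G2: [7, 6, 5, 5, 4, 4, 4, 2, 2, 1].
The (sorted) degree sequence is an isomorphism invariant, so since G1 and G2 have different degree sequences they cannot be isomorphic.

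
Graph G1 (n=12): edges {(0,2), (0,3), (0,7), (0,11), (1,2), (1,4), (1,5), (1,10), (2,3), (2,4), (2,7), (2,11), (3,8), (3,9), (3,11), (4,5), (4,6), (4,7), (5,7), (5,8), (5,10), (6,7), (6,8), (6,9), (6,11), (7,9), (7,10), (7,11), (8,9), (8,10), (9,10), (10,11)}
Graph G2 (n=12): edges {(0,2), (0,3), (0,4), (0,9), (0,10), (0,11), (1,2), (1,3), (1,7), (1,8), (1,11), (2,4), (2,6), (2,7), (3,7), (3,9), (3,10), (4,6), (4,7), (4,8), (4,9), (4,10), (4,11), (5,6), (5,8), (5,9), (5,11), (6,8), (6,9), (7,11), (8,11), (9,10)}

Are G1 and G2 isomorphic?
Yes, isomorphic

The graphs are isomorphic.
One valid mapping φ: V(G1) → V(G2): 0→10, 1→5, 2→9, 3→3, 4→6, 5→8, 6→2, 7→4, 8→1, 9→7, 10→11, 11→0

Verify φ preserves adjacency — for each edge of G1, its image is an edge of G2:
  (0,2) → (φ(0),φ(2)) = (9,10) ∈ E(G2) ✓
  (0,3) → (φ(0),φ(3)) = (3,10) ∈ E(G2) ✓
  (0,7) → (φ(0),φ(7)) = (4,10) ∈ E(G2) ✓
  (0,11) → (φ(0),φ(11)) = (0,10) ∈ E(G2) ✓
  (1,2) → (φ(1),φ(2)) = (5,9) ∈ E(G2) ✓
  (1,4) → (φ(1),φ(4)) = (5,6) ∈ E(G2) ✓
  (1,5) → (φ(1),φ(5)) = (5,8) ∈ E(G2) ✓
  (1,10) → (φ(1),φ(10)) = (5,11) ∈ E(G2) ✓
  (2,3) → (φ(2),φ(3)) = (3,9) ∈ E(G2) ✓
  (2,4) → (φ(2),φ(4)) = (6,9) ∈ E(G2) ✓
  (2,7) → (φ(2),φ(7)) = (4,9) ∈ E(G2) ✓
  (2,11) → (φ(2),φ(11)) = (0,9) ∈ E(G2) ✓
  (3,8) → (φ(3),φ(8)) = (1,3) ∈ E(G2) ✓
  (3,9) → (φ(3),φ(9)) = (3,7) ∈ E(G2) ✓
  (3,11) → (φ(3),φ(11)) = (0,3) ∈ E(G2) ✓
  (4,5) → (φ(4),φ(5)) = (6,8) ∈ E(G2) ✓
  (4,6) → (φ(4),φ(6)) = (2,6) ∈ E(G2) ✓
  (4,7) → (φ(4),φ(7)) = (4,6) ∈ E(G2) ✓
  (5,7) → (φ(5),φ(7)) = (4,8) ∈ E(G2) ✓
  (5,8) → (φ(5),φ(8)) = (1,8) ∈ E(G2) ✓
  (5,10) → (φ(5),φ(10)) = (8,11) ∈ E(G2) ✓
  (6,7) → (φ(6),φ(7)) = (2,4) ∈ E(G2) ✓
  (6,8) → (φ(6),φ(8)) = (1,2) ∈ E(G2) ✓
  (6,9) → (φ(6),φ(9)) = (2,7) ∈ E(G2) ✓
  (6,11) → (φ(6),φ(11)) = (0,2) ∈ E(G2) ✓
  (7,9) → (φ(7),φ(9)) = (4,7) ∈ E(G2) ✓
  (7,10) → (φ(7),φ(10)) = (4,11) ∈ E(G2) ✓
  (7,11) → (φ(7),φ(11)) = (0,4) ∈ E(G2) ✓
  (8,9) → (φ(8),φ(9)) = (1,7) ∈ E(G2) ✓
  (8,10) → (φ(8),φ(10)) = (1,11) ∈ E(G2) ✓
  (9,10) → (φ(9),φ(10)) = (7,11) ∈ E(G2) ✓
  (10,11) → (φ(10),φ(11)) = (0,11) ∈ E(G2) ✓
All 32 edges of G1 map to edges of G2, and |E(G1)| = |E(G2)| = 32, so φ is a bijection on edges as well as vertices. Hence G1 ≅ G2.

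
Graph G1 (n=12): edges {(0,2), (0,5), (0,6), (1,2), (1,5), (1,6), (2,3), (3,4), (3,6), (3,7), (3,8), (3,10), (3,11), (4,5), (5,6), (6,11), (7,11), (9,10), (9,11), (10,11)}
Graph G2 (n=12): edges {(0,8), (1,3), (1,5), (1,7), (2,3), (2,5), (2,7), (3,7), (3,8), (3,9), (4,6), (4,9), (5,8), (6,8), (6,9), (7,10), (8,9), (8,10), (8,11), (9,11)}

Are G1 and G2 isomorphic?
Yes, isomorphic

The graphs are isomorphic.
One valid mapping φ: V(G1) → V(G2): 0→1, 1→2, 2→5, 3→8, 4→10, 5→7, 6→3, 7→11, 8→0, 9→4, 10→6, 11→9

Verify φ preserves adjacency — for each edge of G1, its image is an edge of G2:
  (0,2) → (φ(0),φ(2)) = (1,5) ∈ E(G2) ✓
  (0,5) → (φ(0),φ(5)) = (1,7) ∈ E(G2) ✓
  (0,6) → (φ(0),φ(6)) = (1,3) ∈ E(G2) ✓
  (1,2) → (φ(1),φ(2)) = (2,5) ∈ E(G2) ✓
  (1,5) → (φ(1),φ(5)) = (2,7) ∈ E(G2) ✓
  (1,6) → (φ(1),φ(6)) = (2,3) ∈ E(G2) ✓
  (2,3) → (φ(2),φ(3)) = (5,8) ∈ E(G2) ✓
  (3,4) → (φ(3),φ(4)) = (8,10) ∈ E(G2) ✓
  (3,6) → (φ(3),φ(6)) = (3,8) ∈ E(G2) ✓
  (3,7) → (φ(3),φ(7)) = (8,11) ∈ E(G2) ✓
  (3,8) → (φ(3),φ(8)) = (0,8) ∈ E(G2) ✓
  (3,10) → (φ(3),φ(10)) = (6,8) ∈ E(G2) ✓
  (3,11) → (φ(3),φ(11)) = (8,9) ∈ E(G2) ✓
  (4,5) → (φ(4),φ(5)) = (7,10) ∈ E(G2) ✓
  (5,6) → (φ(5),φ(6)) = (3,7) ∈ E(G2) ✓
  (6,11) → (φ(6),φ(11)) = (3,9) ∈ E(G2) ✓
  (7,11) → (φ(7),φ(11)) = (9,11) ∈ E(G2) ✓
  (9,10) → (φ(9),φ(10)) = (4,6) ∈ E(G2) ✓
  (9,11) → (φ(9),φ(11)) = (4,9) ∈ E(G2) ✓
  (10,11) → (φ(10),φ(11)) = (6,9) ∈ E(G2) ✓
All 20 edges of G1 map to edges of G2, and |E(G1)| = |E(G2)| = 20, so φ is a bijection on edges as well as vertices. Hence G1 ≅ G2.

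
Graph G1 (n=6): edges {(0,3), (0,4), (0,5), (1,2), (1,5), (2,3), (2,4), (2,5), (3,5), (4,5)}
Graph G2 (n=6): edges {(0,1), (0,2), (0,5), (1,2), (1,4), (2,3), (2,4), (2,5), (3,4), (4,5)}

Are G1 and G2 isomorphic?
Yes, isomorphic

The graphs are isomorphic.
One valid mapping φ: V(G1) → V(G2): 0→0, 1→3, 2→4, 3→5, 4→1, 5→2

Verify φ preserves adjacency — for each edge of G1, its image is an edge of G2:
  (0,3) → (φ(0),φ(3)) = (0,5) ∈ E(G2) ✓
  (0,4) → (φ(0),φ(4)) = (0,1) ∈ E(G2) ✓
  (0,5) → (φ(0),φ(5)) = (0,2) ∈ E(G2) ✓
  (1,2) → (φ(1),φ(2)) = (3,4) ∈ E(G2) ✓
  (1,5) → (φ(1),φ(5)) = (2,3) ∈ E(G2) ✓
  (2,3) → (φ(2),φ(3)) = (4,5) ∈ E(G2) ✓
  (2,4) → (φ(2),φ(4)) = (1,4) ∈ E(G2) ✓
  (2,5) → (φ(2),φ(5)) = (2,4) ∈ E(G2) ✓
  (3,5) → (φ(3),φ(5)) = (2,5) ∈ E(G2) ✓
  (4,5) → (φ(4),φ(5)) = (1,2) ∈ E(G2) ✓
All 10 edges of G1 map to edges of G2, and |E(G1)| = |E(G2)| = 10, so φ is a bijection on edges as well as vertices. Hence G1 ≅ G2.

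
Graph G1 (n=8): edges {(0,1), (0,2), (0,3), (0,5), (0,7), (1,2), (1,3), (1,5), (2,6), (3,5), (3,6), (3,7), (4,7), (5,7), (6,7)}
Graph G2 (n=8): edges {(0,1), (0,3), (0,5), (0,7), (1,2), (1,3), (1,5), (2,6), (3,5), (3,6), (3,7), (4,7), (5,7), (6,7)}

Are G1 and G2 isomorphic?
No, not isomorphic

The graphs are NOT isomorphic.

Counting edges: G1 has 15 edge(s); G2 has 14 edge(s).
Edge count is an isomorphism invariant (a bijection on vertices induces a bijection on edges), so differing edge counts rule out isomorphism.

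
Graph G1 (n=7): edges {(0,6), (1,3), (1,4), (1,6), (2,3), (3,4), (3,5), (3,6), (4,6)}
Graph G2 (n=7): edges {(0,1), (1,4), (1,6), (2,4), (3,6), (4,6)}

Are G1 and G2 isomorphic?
No, not isomorphic

The graphs are NOT isomorphic.

Connected components of G1: 1 component(s) with vertex sets [[0, 1, 2, 3, 4, 5, 6]], sizes [7].
Connected components of G2: 2 component(s) with vertex sets [[5], [0, 1, 2, 3, 4, 6]], sizes [1, 6].
The number of connected components (and the multiset of component sizes) is an isomorphism invariant — an isomorphism maps each component of G1 bijectively onto a component of G2. Since G1 has 1 component(s) and G2 has 2, they cannot be isomorphic.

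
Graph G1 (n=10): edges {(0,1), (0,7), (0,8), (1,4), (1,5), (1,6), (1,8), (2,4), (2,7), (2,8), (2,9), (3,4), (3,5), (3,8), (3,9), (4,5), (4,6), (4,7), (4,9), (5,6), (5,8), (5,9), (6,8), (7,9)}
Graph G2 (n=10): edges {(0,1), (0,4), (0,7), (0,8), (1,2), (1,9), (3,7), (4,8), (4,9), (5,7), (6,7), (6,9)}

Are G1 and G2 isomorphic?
No, not isomorphic

The graphs are NOT isomorphic.

Counting triangles (3-cliques): G1 has 17, G2 has 1.
Triangle count is an isomorphism invariant, so differing triangle counts rule out isomorphism.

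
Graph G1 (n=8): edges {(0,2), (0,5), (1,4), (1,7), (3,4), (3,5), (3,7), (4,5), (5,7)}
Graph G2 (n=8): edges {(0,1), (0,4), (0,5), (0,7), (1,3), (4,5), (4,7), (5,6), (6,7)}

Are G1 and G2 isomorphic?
Yes, isomorphic

The graphs are isomorphic.
One valid mapping φ: V(G1) → V(G2): 0→1, 1→6, 2→3, 3→4, 4→5, 5→0, 6→2, 7→7

Verify φ preserves adjacency — for each edge of G1, its image is an edge of G2:
  (0,2) → (φ(0),φ(2)) = (1,3) ∈ E(G2) ✓
  (0,5) → (φ(0),φ(5)) = (0,1) ∈ E(G2) ✓
  (1,4) → (φ(1),φ(4)) = (5,6) ∈ E(G2) ✓
  (1,7) → (φ(1),φ(7)) = (6,7) ∈ E(G2) ✓
  (3,4) → (φ(3),φ(4)) = (4,5) ∈ E(G2) ✓
  (3,5) → (φ(3),φ(5)) = (0,4) ∈ E(G2) ✓
  (3,7) → (φ(3),φ(7)) = (4,7) ∈ E(G2) ✓
  (4,5) → (φ(4),φ(5)) = (0,5) ∈ E(G2) ✓
  (5,7) → (φ(5),φ(7)) = (0,7) ∈ E(G2) ✓
All 9 edges of G1 map to edges of G2, and |E(G1)| = |E(G2)| = 9, so φ is a bijection on edges as well as vertices. Hence G1 ≅ G2.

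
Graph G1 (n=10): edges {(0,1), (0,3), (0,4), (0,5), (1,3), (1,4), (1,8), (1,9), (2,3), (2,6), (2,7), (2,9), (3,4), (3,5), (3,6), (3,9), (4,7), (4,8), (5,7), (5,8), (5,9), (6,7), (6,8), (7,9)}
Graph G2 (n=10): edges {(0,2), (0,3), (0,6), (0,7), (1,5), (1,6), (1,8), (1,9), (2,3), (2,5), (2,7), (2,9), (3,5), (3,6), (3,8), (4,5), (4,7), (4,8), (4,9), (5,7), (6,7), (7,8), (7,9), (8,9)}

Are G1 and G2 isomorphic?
Yes, isomorphic

The graphs are isomorphic.
One valid mapping φ: V(G1) → V(G2): 0→4, 1→9, 2→0, 3→7, 4→8, 5→5, 6→6, 7→3, 8→1, 9→2

Verify φ preserves adjacency — for each edge of G1, its image is an edge of G2:
  (0,1) → (φ(0),φ(1)) = (4,9) ∈ E(G2) ✓
  (0,3) → (φ(0),φ(3)) = (4,7) ∈ E(G2) ✓
  (0,4) → (φ(0),φ(4)) = (4,8) ∈ E(G2) ✓
  (0,5) → (φ(0),φ(5)) = (4,5) ∈ E(G2) ✓
  (1,3) → (φ(1),φ(3)) = (7,9) ∈ E(G2) ✓
  (1,4) → (φ(1),φ(4)) = (8,9) ∈ E(G2) ✓
  (1,8) → (φ(1),φ(8)) = (1,9) ∈ E(G2) ✓
  (1,9) → (φ(1),φ(9)) = (2,9) ∈ E(G2) ✓
  (2,3) → (φ(2),φ(3)) = (0,7) ∈ E(G2) ✓
  (2,6) → (φ(2),φ(6)) = (0,6) ∈ E(G2) ✓
  (2,7) → (φ(2),φ(7)) = (0,3) ∈ E(G2) ✓
  (2,9) → (φ(2),φ(9)) = (0,2) ∈ E(G2) ✓
  (3,4) → (φ(3),φ(4)) = (7,8) ∈ E(G2) ✓
  (3,5) → (φ(3),φ(5)) = (5,7) ∈ E(G2) ✓
  (3,6) → (φ(3),φ(6)) = (6,7) ∈ E(G2) ✓
  (3,9) → (φ(3),φ(9)) = (2,7) ∈ E(G2) ✓
  (4,7) → (φ(4),φ(7)) = (3,8) ∈ E(G2) ✓
  (4,8) → (φ(4),φ(8)) = (1,8) ∈ E(G2) ✓
  (5,7) → (φ(5),φ(7)) = (3,5) ∈ E(G2) ✓
  (5,8) → (φ(5),φ(8)) = (1,5) ∈ E(G2) ✓
  (5,9) → (φ(5),φ(9)) = (2,5) ∈ E(G2) ✓
  (6,7) → (φ(6),φ(7)) = (3,6) ∈ E(G2) ✓
  (6,8) → (φ(6),φ(8)) = (1,6) ∈ E(G2) ✓
  (7,9) → (φ(7),φ(9)) = (2,3) ∈ E(G2) ✓
All 24 edges of G1 map to edges of G2, and |E(G1)| = |E(G2)| = 24, so φ is a bijection on edges as well as vertices. Hence G1 ≅ G2.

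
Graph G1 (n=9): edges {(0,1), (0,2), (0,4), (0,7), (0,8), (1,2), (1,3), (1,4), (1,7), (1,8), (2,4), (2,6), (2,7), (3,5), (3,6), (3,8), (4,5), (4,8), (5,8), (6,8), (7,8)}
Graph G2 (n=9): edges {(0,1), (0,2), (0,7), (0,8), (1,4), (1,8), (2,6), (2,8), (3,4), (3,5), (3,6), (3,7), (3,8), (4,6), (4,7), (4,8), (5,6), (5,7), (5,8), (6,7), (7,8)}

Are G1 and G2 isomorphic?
Yes, isomorphic

The graphs are isomorphic.
One valid mapping φ: V(G1) → V(G2): 0→3, 1→7, 2→6, 3→0, 4→4, 5→1, 6→2, 7→5, 8→8

Verify φ preserves adjacency — for each edge of G1, its image is an edge of G2:
  (0,1) → (φ(0),φ(1)) = (3,7) ∈ E(G2) ✓
  (0,2) → (φ(0),φ(2)) = (3,6) ∈ E(G2) ✓
  (0,4) → (φ(0),φ(4)) = (3,4) ∈ E(G2) ✓
  (0,7) → (φ(0),φ(7)) = (3,5) ∈ E(G2) ✓
  (0,8) → (φ(0),φ(8)) = (3,8) ∈ E(G2) ✓
  (1,2) → (φ(1),φ(2)) = (6,7) ∈ E(G2) ✓
  (1,3) → (φ(1),φ(3)) = (0,7) ∈ E(G2) ✓
  (1,4) → (φ(1),φ(4)) = (4,7) ∈ E(G2) ✓
  (1,7) → (φ(1),φ(7)) = (5,7) ∈ E(G2) ✓
  (1,8) → (φ(1),φ(8)) = (7,8) ∈ E(G2) ✓
  (2,4) → (φ(2),φ(4)) = (4,6) ∈ E(G2) ✓
  (2,6) → (φ(2),φ(6)) = (2,6) ∈ E(G2) ✓
  (2,7) → (φ(2),φ(7)) = (5,6) ∈ E(G2) ✓
  (3,5) → (φ(3),φ(5)) = (0,1) ∈ E(G2) ✓
  (3,6) → (φ(3),φ(6)) = (0,2) ∈ E(G2) ✓
  (3,8) → (φ(3),φ(8)) = (0,8) ∈ E(G2) ✓
  (4,5) → (φ(4),φ(5)) = (1,4) ∈ E(G2) ✓
  (4,8) → (φ(4),φ(8)) = (4,8) ∈ E(G2) ✓
  (5,8) → (φ(5),φ(8)) = (1,8) ∈ E(G2) ✓
  (6,8) → (φ(6),φ(8)) = (2,8) ∈ E(G2) ✓
  (7,8) → (φ(7),φ(8)) = (5,8) ∈ E(G2) ✓
All 21 edges of G1 map to edges of G2, and |E(G1)| = |E(G2)| = 21, so φ is a bijection on edges as well as vertices. Hence G1 ≅ G2.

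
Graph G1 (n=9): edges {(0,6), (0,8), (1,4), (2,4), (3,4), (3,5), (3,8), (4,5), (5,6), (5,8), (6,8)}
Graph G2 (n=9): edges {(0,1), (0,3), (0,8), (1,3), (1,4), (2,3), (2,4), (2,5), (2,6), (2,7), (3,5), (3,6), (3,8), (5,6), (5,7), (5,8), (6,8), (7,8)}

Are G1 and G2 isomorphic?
No, not isomorphic

The graphs are NOT isomorphic.

Counting triangles (3-cliques): G1 has 4, G2 has 11.
Triangle count is an isomorphism invariant, so differing triangle counts rule out isomorphism.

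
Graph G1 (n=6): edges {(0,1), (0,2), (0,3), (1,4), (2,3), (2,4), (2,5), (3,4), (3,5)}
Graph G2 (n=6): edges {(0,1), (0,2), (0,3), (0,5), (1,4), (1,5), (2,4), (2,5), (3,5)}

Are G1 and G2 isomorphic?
Yes, isomorphic

The graphs are isomorphic.
One valid mapping φ: V(G1) → V(G2): 0→2, 1→4, 2→0, 3→5, 4→1, 5→3

Verify φ preserves adjacency — for each edge of G1, its image is an edge of G2:
  (0,1) → (φ(0),φ(1)) = (2,4) ∈ E(G2) ✓
  (0,2) → (φ(0),φ(2)) = (0,2) ∈ E(G2) ✓
  (0,3) → (φ(0),φ(3)) = (2,5) ∈ E(G2) ✓
  (1,4) → (φ(1),φ(4)) = (1,4) ∈ E(G2) ✓
  (2,3) → (φ(2),φ(3)) = (0,5) ∈ E(G2) ✓
  (2,4) → (φ(2),φ(4)) = (0,1) ∈ E(G2) ✓
  (2,5) → (φ(2),φ(5)) = (0,3) ∈ E(G2) ✓
  (3,4) → (φ(3),φ(4)) = (1,5) ∈ E(G2) ✓
  (3,5) → (φ(3),φ(5)) = (3,5) ∈ E(G2) ✓
All 9 edges of G1 map to edges of G2, and |E(G1)| = |E(G2)| = 9, so φ is a bijection on edges as well as vertices. Hence G1 ≅ G2.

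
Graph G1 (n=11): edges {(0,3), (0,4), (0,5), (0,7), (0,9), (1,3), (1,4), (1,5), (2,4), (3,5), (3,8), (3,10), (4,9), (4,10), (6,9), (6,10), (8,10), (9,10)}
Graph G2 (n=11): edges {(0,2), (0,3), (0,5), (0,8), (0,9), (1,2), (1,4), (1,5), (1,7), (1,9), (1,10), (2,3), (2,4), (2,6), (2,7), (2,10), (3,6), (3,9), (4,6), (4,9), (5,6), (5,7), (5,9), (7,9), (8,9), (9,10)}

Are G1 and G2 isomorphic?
No, not isomorphic

The graphs are NOT isomorphic.

Counting triangles (3-cliques): G1 has 6, G2 has 15.
Triangle count is an isomorphism invariant, so differing triangle counts rule out isomorphism.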